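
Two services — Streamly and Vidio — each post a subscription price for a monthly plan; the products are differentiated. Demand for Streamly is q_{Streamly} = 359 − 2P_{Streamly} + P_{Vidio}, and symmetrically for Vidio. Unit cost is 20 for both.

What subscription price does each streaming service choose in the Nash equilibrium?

133

Streamly's profit: π = (P_{Streamly} − 20)(359 − 2P_{Streamly} + P_{Vidio}).
∂π/∂P_{Streamly} = 399 − 4P_{Streamly} + P_{Vidio} = 0 ⇒ P_{Streamly} = 99.75 + 0.25P_{Vidio}.
By symmetry P_{Vidio} = P_{Streamly}; substituting into the reaction function, 0.75P_{Streamly} = 99.75 and P_{Streamly} = 133.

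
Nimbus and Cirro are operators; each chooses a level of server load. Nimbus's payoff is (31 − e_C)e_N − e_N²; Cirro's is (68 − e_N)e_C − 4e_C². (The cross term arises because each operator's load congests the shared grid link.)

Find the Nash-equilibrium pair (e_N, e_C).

12, 7

Expanding Nimbus's payoff: 31e_N − e_Ce_N − e_N².
∂π/∂e_N = 31 − e_C − 2e_N = 0, so e_N = 15.5 − 0.5e_C.
Likewise for Cirro: e_C = 8.5 − 0.125e_N.
Substituting the second reaction function into the first: e_N = 15.5 − 0.5(8.5 − 0.125e_N), which gives 0.9375e_N = 11.25 ⇒ e_N = 12.
Then e_C = 8.5 − 0.125·12 = 7.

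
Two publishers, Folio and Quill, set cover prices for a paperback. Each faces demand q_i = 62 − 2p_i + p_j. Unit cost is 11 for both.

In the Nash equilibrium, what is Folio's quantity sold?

Folio's profit: π = (p_{Folio} − 11)(62 − 2p_{Folio} + p_{Quill}).
∂π/∂p_{Folio} = 84 − 4p_{Folio} + p_{Quill} = 0 ⇒ p_{Folio} = 21 + 0.25p_{Quill}.
The game is symmetric, so in equilibrium p_{Quill} = p_{Folio}: the reaction function gives 0.75p_{Folio} = 21, hence p_{Folio} = 28.
q_{Folio} = 62 − 2·28 + 28 = 34.

34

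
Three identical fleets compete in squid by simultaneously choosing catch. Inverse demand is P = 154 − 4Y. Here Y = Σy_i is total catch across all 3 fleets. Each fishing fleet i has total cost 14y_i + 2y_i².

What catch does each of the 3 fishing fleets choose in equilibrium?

A representative fishing fleet's profit is π_i = y_i(154 − 4Y) − 14y_i − 2y_i², with Y = y_i + Σ_{j≠i} y_j.
First-order condition: 140 − 12y_i − 4Σ_{j≠i} y_j = 0.
In a symmetric equilibrium every fishing fleet chooses the same y, so Σ_{j≠i} y_j = 2y. The condition becomes 140 − 20y = 0, giving y = 140/20 = 7.

7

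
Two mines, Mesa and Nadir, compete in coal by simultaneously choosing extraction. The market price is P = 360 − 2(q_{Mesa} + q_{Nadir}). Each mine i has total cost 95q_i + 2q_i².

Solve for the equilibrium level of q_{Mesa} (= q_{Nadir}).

26.5

Mine Mesa's profit: π = q_{Mesa}(360 − 2(q_{Mesa} + q_{Nadir})) − 95q_{Mesa} − 2q_{Mesa}².
∂π/∂q_{Mesa} = 265 − 8q_{Mesa} − 2q_{Nadir} = 0, so q_{Mesa} = 33.125 − 0.25q_{Nadir}.
Setting q_{Mesa} = q_{Nadir} in the reaction function: q_{Mesa} = 33.125 − 0.25q_{Mesa}, so q_{Mesa} = 33.125 / 1.25 = 26.5.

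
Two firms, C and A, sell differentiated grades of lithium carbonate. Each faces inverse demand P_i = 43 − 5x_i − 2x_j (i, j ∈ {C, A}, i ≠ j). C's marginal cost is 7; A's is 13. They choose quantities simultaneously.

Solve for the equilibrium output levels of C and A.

3.125, 2.375

Firm C's profit: π = x_C(43 − 5x_C − 2x_A) − 7x_C.
∂π/∂x_C = 36 − 10x_C − 2x_A = 0 ⇒ x_C = 3.6 − 0.2x_A.
Similarly x_A = 3 − 0.2x_C.
Substituting the second reaction function into the first: x_C = 3.6 − 0.2(3 − 0.2x_C), which gives 0.96x_C = 3 ⇒ x_C = 3.125.
Then x_A = 3 − 0.2·3.125 = 2.375.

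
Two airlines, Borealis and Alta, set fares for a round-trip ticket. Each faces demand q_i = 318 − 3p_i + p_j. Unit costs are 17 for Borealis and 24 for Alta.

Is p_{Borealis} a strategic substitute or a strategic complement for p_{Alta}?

Borealis's profit: π = (p_{Borealis} − 17)(318 − 3p_{Borealis} + p_{Alta}).
∂π/∂p_{Borealis} = 369 − 6p_{Borealis} + p_{Alta} = 0 ⇒ p_{Borealis} = 61.5 + (1/6)p_{Alta}.
The best-response slope dp_{Borealis}/dp_{Alta} = 1/6 > 0: the reaction function is upward-sloping, so the choices are strategic complements.

strategic complements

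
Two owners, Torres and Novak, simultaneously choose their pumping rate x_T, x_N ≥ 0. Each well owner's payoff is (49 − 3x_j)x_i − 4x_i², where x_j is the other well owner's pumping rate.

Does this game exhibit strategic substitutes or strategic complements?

Torres's payoff is (49 − 3x_N)x_T − 4x_T².
∂π/∂x_T = 49 − 3x_N − 8x_T = 0, so x_T = 6.125 − 0.375x_N.
The best-response slope dx_T/dx_N = −0.375 < 0: the reaction function is downward-sloping, so the choices are strategic substitutes.

strategic substitutes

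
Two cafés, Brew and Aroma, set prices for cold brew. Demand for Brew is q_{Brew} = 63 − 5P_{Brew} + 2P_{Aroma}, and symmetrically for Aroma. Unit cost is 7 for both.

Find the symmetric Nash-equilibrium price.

12.25

Brew's profit: π = (P_{Brew} − 7)(63 − 5P_{Brew} + 2P_{Aroma}).
∂π/∂P_{Brew} = 98 − 10P_{Brew} + 2P_{Aroma} = 0 ⇒ P_{Brew} = 9.8 + 0.2P_{Aroma}.
The game is symmetric, so in equilibrium P_{Aroma} = P_{Brew}: the reaction function gives 0.8P_{Brew} = 9.8, hence P_{Brew} = 12.25.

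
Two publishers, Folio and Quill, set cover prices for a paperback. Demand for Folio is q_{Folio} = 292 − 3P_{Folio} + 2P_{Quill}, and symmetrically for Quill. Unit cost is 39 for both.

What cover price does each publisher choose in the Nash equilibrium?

102.25

Folio's profit: π = (P_{Folio} − 39)(292 − 3P_{Folio} + 2P_{Quill}).
∂π/∂P_{Folio} = 409 − 6P_{Folio} + 2P_{Quill} = 0 ⇒ P_{Folio} = 409/6 + (1/3)P_{Quill}.
By symmetry P_{Quill} = P_{Folio}; substituting into the reaction function, (2/3)P_{Folio} = 409/6 and P_{Folio} = 102.25.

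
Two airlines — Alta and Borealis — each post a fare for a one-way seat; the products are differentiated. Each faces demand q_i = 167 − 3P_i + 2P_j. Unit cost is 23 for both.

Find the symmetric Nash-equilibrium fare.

59

Alta's profit: π = (P_{Alta} − 23)(167 − 3P_{Alta} + 2P_{Borealis}).
∂π/∂P_{Alta} = 236 − 6P_{Alta} + 2P_{Borealis} = 0 ⇒ P_{Alta} = 118/3 + (1/3)P_{Borealis}.
By symmetry P_{Borealis} = P_{Alta}; substituting into the reaction function, (2/3)P_{Alta} = 118/3 and P_{Alta} = 59.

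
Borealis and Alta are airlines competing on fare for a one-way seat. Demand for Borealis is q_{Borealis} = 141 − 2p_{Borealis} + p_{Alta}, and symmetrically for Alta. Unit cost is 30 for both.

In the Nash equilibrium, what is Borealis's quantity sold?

Borealis's profit: π = (p_{Borealis} − 30)(141 − 2p_{Borealis} + p_{Alta}).
∂π/∂p_{Borealis} = 201 − 4p_{Borealis} + p_{Alta} = 0 ⇒ p_{Borealis} = 50.25 + 0.25p_{Alta}.
The game is symmetric, so in equilibrium p_{Alta} = p_{Borealis}: the reaction function gives 0.75p_{Borealis} = 50.25, hence p_{Borealis} = 67.
q_{Borealis} = 141 − 2·67 + 67 = 74.

74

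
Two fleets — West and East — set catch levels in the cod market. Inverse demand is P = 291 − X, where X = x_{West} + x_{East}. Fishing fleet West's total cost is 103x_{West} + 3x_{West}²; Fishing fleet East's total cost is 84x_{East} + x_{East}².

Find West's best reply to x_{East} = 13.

21.875

Fishing fleet West's profit: π = x_{West}(291 − (x_{West} + x_{East})) − 103x_{West} − 3x_{West}².
∂π/∂x_{West} = 188 − 8x_{West} − x_{East} = 0, so x_{West} = 23.5 − 0.125x_{East}.
At x_{East} = 13: x_{West} = 23.5 − 0.125·13 = 21.875.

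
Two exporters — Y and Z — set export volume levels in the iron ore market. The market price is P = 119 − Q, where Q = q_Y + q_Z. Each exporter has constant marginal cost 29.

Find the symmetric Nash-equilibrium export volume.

Exporter Y's profit: π = q_Y(119 − (q_Y + q_Z)) − 29q_Y.
∂π/∂q_Y = 90 − 2q_Y − q_Z = 0, so q_Y = 45 − 0.5q_Z.
The game is symmetric, so in equilibrium q_Z = q_Y: the reaction function gives 1.5q_Y = 45, hence q_Y = 30.

30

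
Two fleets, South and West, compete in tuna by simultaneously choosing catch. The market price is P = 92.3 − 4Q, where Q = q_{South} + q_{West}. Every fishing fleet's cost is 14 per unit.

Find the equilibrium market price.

Fishing fleet South's profit: π = q_{South}(92.3 − 4(q_{South} + q_{West})) − 14q_{South}.
∂π/∂q_{South} = 78.3 − 8q_{South} − 4q_{West} = 0, so q_{South} = 9.7875 − 0.5q_{West}.
Setting q_{South} = q_{West} in the reaction function: q_{South} = 9.7875 − 0.5q_{South}, so q_{South} = 9.7875 / 1.5 = 6.525.
Equilibrium price: P = 92.3 − 4·13.05 = 40.1.

40.1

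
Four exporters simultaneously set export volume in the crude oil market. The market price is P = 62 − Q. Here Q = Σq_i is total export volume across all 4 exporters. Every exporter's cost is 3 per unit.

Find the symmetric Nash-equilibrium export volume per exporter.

11.8

A representative exporter's profit is π_i = q_i(62 − Q) − 3q_i, with Q = q_i + Σ_{j≠i} q_j.
First-order condition: 59 − 2q_i − Σ_{j≠i} q_j = 0.
In a symmetric equilibrium every exporter chooses the same q, so Σ_{j≠i} q_j = 3q. The condition becomes 59 − 5q = 0, giving q = 59/5 = 11.8.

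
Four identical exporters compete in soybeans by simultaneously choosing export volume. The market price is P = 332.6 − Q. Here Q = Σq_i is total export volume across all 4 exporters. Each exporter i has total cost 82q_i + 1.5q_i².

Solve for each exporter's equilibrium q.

A representative exporter's profit is π_i = q_i(332.6 − Q) − 82q_i − 1.5q_i², with Q = q_i + Σ_{j≠i} q_j.
First-order condition: 250.6 − 5q_i − Σ_{j≠i} q_j = 0.
With identical exporters, set every q_j = q: then 250.6 − 5q − 3q = 0, i.e. q = 250.6/8 = 31.325.

31.325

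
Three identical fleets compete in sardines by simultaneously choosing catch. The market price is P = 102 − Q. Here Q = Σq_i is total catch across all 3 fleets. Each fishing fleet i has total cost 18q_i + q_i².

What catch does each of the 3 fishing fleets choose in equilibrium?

14

A representative fishing fleet's profit is π_i = q_i(102 − Q) − 18q_i − q_i², with Q = q_i + Σ_{j≠i} q_j.
First-order condition: 84 − 4q_i − Σ_{j≠i} q_j = 0.
Imposing symmetry (q_j = q for all j) turns Σ_{j≠i} q_j into 2q, so 84 = 6q and q = 14.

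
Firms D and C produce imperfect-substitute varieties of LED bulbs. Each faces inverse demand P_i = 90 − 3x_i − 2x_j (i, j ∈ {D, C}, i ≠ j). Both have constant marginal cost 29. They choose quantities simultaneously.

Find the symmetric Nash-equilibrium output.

Firm D's profit: π = x_D(90 − 3x_D − 2x_C) − 29x_D.
∂π/∂x_D = 61 − 6x_D − 2x_C = 0 ⇒ x_D = 61/6 − (1/3)x_C.
Setting x_D = x_C in the reaction function: x_D = 61/6 − (1/3)x_D, so x_D = (61/6) / (4/3) = 7.625.

7.625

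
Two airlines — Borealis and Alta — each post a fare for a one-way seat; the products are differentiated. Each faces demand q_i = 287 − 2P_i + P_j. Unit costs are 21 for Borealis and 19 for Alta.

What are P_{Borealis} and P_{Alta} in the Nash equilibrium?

109.4, 108.6

Borealis's profit: π = (P_{Borealis} − 21)(287 − 2P_{Borealis} + P_{Alta}).
∂π/∂P_{Borealis} = 329 − 4P_{Borealis} + P_{Alta} = 0 ⇒ P_{Borealis} = 82.25 + 0.25P_{Alta}.
Similarly P_{Alta} = 81.25 + 0.25P_{Borealis}.
Solving the two reaction functions simultaneously: (1 − (0.25)(0.25))P_{Borealis} = 82.25 + 0.25·81.25, so 0.9375P_{Borealis} = 102.5625 and P_{Borealis} = 109.4.
Then P_{Alta} = 81.25 + 0.25·109.4 = 108.6.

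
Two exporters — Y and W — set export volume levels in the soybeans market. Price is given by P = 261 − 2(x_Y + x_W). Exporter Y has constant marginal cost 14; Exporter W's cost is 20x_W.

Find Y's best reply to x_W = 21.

Exporter Y's profit: π = x_Y(261 − 2(x_Y + x_W)) − 14x_Y.
∂π/∂x_Y = 247 − 4x_Y − 2x_W = 0, so x_Y = 61.75 − 0.5x_W.
At x_W = 21: x_Y = 61.75 − 0.5·21 = 51.25.

51.25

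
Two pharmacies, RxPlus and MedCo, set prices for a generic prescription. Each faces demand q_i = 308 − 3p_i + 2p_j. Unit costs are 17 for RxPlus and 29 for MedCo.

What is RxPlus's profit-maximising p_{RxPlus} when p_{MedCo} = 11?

63.5

RxPlus's profit: π = (p_{RxPlus} − 17)(308 − 3p_{RxPlus} + 2p_{MedCo}).
∂π/∂p_{RxPlus} = 359 − 6p_{RxPlus} + 2p_{MedCo} = 0 ⇒ p_{RxPlus} = 359/6 + (1/3)p_{MedCo}.
At p_{MedCo} = 11: p_{RxPlus} = 359/6 + (1/3)·11 = 63.5.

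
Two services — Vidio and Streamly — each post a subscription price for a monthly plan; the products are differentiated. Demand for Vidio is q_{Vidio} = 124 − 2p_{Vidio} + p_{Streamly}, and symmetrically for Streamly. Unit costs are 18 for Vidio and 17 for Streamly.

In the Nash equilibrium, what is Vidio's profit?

Vidio's profit: π = (p_{Vidio} − 18)(124 − 2p_{Vidio} + p_{Streamly}).
∂π/∂p_{Vidio} = 160 − 4p_{Vidio} + p_{Streamly} = 0 ⇒ p_{Vidio} = 40 + 0.25p_{Streamly}.
Similarly p_{Streamly} = 39.5 + 0.25p_{Vidio}.
Plugging p_{Streamly} into Vidio's best response: p_{Vidio} = 40 + 0.25(39.5 + 0.25p_{Vidio}) ⇒ 0.9375p_{Vidio} = 49.875, so p_{Vidio} = 53.2.
Then p_{Streamly} = 39.5 + 0.25·53.2 = 52.8.
q_{Vidio} = 124 − 2·53.2 + 52.8 = 70.4.
Profit = (53.2 − 18)·70.4 = 2478.08.

2478.08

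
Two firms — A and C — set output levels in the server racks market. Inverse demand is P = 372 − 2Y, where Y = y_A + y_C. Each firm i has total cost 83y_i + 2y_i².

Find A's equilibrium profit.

Firm A's profit: π = y_A(372 − 2(y_A + y_C)) − 83y_A − 2y_A².
∂π/∂y_A = 289 − 8y_A − 2y_C = 0, so y_A = 36.125 − 0.25y_C.
Setting y_A = y_C in the reaction function: y_A = 36.125 − 0.25y_A, so y_A = 36.125 / 1.25 = 28.9.
Price P = 372 − 2·57.8 = 256.4.
A's profit: (256.4 − 83)·28.9 − 2(28.9)² = 3340.84.

3340.84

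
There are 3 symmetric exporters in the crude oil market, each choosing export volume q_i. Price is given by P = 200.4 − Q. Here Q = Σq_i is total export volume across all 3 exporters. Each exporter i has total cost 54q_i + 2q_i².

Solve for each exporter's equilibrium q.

18.3

A representative exporter's profit is π_i = q_i(200.4 − Q) − 54q_i − 2q_i², with Q = q_i + Σ_{j≠i} q_j.
First-order condition: 146.4 − 6q_i − Σ_{j≠i} q_j = 0.
With identical exporters, set every q_j = q: then 146.4 − 6q − 2q = 0, i.e. q = 146.4/8 = 18.3.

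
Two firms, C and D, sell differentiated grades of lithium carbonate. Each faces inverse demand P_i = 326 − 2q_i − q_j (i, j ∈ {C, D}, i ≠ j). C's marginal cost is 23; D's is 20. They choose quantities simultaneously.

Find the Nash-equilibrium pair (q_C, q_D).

Firm C's profit: π = q_C(326 − 2q_C − q_D) − 23q_C.
∂π/∂q_C = 303 − 4q_C − q_D = 0 ⇒ q_C = 75.75 − 0.25q_D.
Similarly q_D = 76.5 − 0.25q_C.
Solving the two reaction functions simultaneously: (1 − (−0.25)(−0.25))q_C = 75.75 − 0.25·76.5, so 0.9375q_C = 56.625 and q_C = 60.4.
Then q_D = 76.5 − 0.25·60.4 = 61.4.

60.4, 61.4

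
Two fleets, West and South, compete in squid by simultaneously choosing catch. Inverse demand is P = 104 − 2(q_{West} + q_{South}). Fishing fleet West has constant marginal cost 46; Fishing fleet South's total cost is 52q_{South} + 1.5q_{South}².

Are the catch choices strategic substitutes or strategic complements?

Fishing fleet West's profit: π = q_{West}(104 − 2(q_{West} + q_{South})) − 46q_{West}.
∂π/∂q_{West} = 58 − 4q_{West} − 2q_{South} = 0, so q_{West} = 14.5 − 0.5q_{South}.
The best-response slope dq_{West}/dq_{South} = −0.5 < 0: the reaction function is downward-sloping, so the choices are strategic substitutes.

strategic substitutes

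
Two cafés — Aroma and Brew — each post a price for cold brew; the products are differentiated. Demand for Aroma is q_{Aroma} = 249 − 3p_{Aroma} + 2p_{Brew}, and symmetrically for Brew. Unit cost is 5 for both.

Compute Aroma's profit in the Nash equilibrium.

Aroma's profit: π = (p_{Aroma} − 5)(249 − 3p_{Aroma} + 2p_{Brew}).
∂π/∂p_{Aroma} = 264 − 6p_{Aroma} + 2p_{Brew} = 0 ⇒ p_{Aroma} = 44 + (1/3)p_{Brew}.
The game is symmetric, so in equilibrium p_{Brew} = p_{Aroma}: the reaction function gives (2/3)p_{Aroma} = 44, hence p_{Aroma} = 66.
q_{Aroma} = 249 − 3·66 + 2·66 = 183.
Profit = (66 − 5)·183 = 11163.

11163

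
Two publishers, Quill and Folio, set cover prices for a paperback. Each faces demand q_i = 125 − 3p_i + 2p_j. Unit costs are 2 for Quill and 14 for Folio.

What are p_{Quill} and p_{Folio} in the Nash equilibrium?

35, 39.5

Quill's profit: π = (p_{Quill} − 2)(125 − 3p_{Quill} + 2p_{Folio}).
∂π/∂p_{Quill} = 131 − 6p_{Quill} + 2p_{Folio} = 0 ⇒ p_{Quill} = 131/6 + (1/3)p_{Folio}.
Similarly p_{Folio} = 167/6 + (1/3)p_{Quill}.
Solving the two reaction functions simultaneously: (1 − (1/3)(1/3))p_{Quill} = 131/6 + (1/3)·(167/6), so (8/9)p_{Quill} = 280/9 and p_{Quill} = 35.
Then p_{Folio} = 167/6 + (1/3)·35 = 39.5.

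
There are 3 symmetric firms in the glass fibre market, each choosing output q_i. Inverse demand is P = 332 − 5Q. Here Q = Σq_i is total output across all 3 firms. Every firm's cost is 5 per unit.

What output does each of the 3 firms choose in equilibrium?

16.35

A representative firm's profit is π_i = q_i(332 − 5Q) − 5q_i, with Q = q_i + Σ_{j≠i} q_j.
First-order condition: 327 − 10q_i − 5Σ_{j≠i} q_j = 0.
Imposing symmetry (q_j = q for all j) turns Σ_{j≠i} q_j into 2q, so 327 = 20q and q = 16.35.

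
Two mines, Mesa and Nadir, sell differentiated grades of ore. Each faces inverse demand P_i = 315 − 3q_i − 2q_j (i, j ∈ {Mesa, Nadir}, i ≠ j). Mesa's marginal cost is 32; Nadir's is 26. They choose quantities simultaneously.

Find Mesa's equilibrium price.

137

Mine Mesa's profit: π = q_{Mesa}(315 − 3q_{Mesa} − 2q_{Nadir}) − 32q_{Mesa}.
∂π/∂q_{Mesa} = 283 − 6q_{Mesa} − 2q_{Nadir} = 0 ⇒ q_{Mesa} = 283/6 − (1/3)q_{Nadir}.
Similarly q_{Nadir} = 289/6 − (1/3)q_{Mesa}.
Solving the two reaction functions simultaneously: (1 − (−1/3)(−1/3))q_{Mesa} = 283/6 − (1/3)·(289/6), so (8/9)q_{Mesa} = 280/9 and q_{Mesa} = 35.
Then q_{Nadir} = 289/6 − (1/3)·35 = 36.5.
P_{Mesa} = 315 − 3·35 − 2·36.5 = 137.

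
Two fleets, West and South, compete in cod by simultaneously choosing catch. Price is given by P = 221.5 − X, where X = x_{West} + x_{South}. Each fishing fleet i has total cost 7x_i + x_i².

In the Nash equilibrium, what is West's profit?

Fishing fleet West's profit: π = x_{West}(221.5 − (x_{West} + x_{South})) − 7x_{West} − x_{West}².
∂π/∂x_{West} = 214.5 − 4x_{West} − x_{South} = 0, so x_{West} = 53.625 − 0.25x_{South}.
Setting x_{West} = x_{South} in the reaction function: x_{West} = 53.625 − 0.25x_{West}, so x_{West} = 53.625 / 1.25 = 42.9.
Price P = 221.5 − 85.8 = 135.7.
West's profit: (135.7 − 7)·42.9 − (42.9)² = 3680.82.

3680.82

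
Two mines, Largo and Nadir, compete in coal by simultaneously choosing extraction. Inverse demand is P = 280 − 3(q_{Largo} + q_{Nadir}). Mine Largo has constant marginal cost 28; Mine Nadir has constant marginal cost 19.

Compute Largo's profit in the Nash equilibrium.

Mine Largo's profit: π = q_{Largo}(280 − 3(q_{Largo} + q_{Nadir})) − 28q_{Largo}.
∂π/∂q_{Largo} = 252 − 6q_{Largo} − 3q_{Nadir} = 0, so q_{Largo} = 42 − 0.5q_{Nadir}.
By the same steps for Nadir: q_{Nadir} = 43.5 − 0.5q_{Largo}.
Plugging q_{Nadir} into Largo's best response: q_{Largo} = 42 − 0.5(43.5 − 0.5q_{Largo}) ⇒ 0.75q_{Largo} = 20.25, so q_{Largo} = 27.
Then q_{Nadir} = 43.5 − 0.5·27 = 30.
Price P = 280 − 3·57 = 109.
Largo's profit: (109 − 28)·27 = 2187.

2187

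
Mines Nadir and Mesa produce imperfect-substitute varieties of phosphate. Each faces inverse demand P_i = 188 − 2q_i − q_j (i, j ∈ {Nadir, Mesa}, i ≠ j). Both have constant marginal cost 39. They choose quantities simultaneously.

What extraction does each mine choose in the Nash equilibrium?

29.8

Mine Nadir's profit: π = q_{Nadir}(188 − 2q_{Nadir} − q_{Mesa}) − 39q_{Nadir}.
∂π/∂q_{Nadir} = 149 − 4q_{Nadir} − q_{Mesa} = 0 ⇒ q_{Nadir} = 37.25 − 0.25q_{Mesa}.
The game is symmetric, so in equilibrium q_{Mesa} = q_{Nadir}: the reaction function gives 1.25q_{Nadir} = 37.25, hence q_{Nadir} = 29.8.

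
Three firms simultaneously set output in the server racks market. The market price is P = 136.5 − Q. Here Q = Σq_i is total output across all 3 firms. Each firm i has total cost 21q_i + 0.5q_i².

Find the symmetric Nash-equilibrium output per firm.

A representative firm's profit is π_i = q_i(136.5 − Q) − 21q_i − 0.5q_i², with Q = q_i + Σ_{j≠i} q_j.
First-order condition: 115.5 − 3q_i − Σ_{j≠i} q_j = 0.
With identical firms, set every q_j = q: then 115.5 − 3q − 2q = 0, i.e. q = 115.5/5 = 23.1.

23.1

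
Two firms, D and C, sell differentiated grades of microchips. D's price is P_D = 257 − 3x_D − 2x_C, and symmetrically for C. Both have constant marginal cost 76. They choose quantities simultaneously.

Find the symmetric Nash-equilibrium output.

22.625

Firm D's profit: π = x_D(257 − 3x_D − 2x_C) − 76x_D.
∂π/∂x_D = 181 − 6x_D − 2x_C = 0 ⇒ x_D = 181/6 − (1/3)x_C.
By symmetry x_C = x_D; substituting into the reaction function, (4/3)x_D = 181/6 and x_D = 22.625.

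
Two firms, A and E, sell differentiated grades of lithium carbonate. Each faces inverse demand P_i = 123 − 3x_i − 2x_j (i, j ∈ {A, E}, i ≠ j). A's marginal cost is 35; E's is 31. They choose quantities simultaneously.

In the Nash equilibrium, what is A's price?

Firm A's profit: π = x_A(123 − 3x_A − 2x_E) − 35x_A.
∂π/∂x_A = 88 − 6x_A − 2x_E = 0 ⇒ x_A = 44/3 − (1/3)x_E.
Similarly x_E = 46/3 − (1/3)x_A.
Substituting the second reaction function into the first: x_A = 44/3 − (1/3)(46/3 − (1/3)x_A), which gives (8/9)x_A = 86/9 ⇒ x_A = 10.75.
Then x_E = 46/3 − (1/3)·10.75 = 11.75.
P_A = 123 − 3·10.75 − 2·11.75 = 67.25.

67.25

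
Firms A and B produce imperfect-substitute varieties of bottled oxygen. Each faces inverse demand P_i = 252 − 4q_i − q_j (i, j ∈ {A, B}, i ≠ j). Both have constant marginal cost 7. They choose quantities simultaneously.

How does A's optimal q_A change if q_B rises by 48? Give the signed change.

-6

Firm A's profit: π = q_A(252 − 4q_A − q_B) − 7q_A.
∂π/∂q_A = 245 − 8q_A − q_B = 0 ⇒ q_A = 30.625 − 0.125q_B.
The reaction-function slope is −0.125, so a 48-unit rise in q_B moves q_A by −0.125 × 48 = −6. A's best response falls — the actions are strategic substitutes.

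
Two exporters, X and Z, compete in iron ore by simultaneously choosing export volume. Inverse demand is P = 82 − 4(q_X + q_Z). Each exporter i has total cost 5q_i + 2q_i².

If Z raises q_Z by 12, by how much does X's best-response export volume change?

-4

Exporter X's profit: π = q_X(82 − 4(q_X + q_Z)) − 5q_X − 2q_X².
∂π/∂q_X = 77 − 12q_X − 4q_Z = 0, so q_X = 77/12 − (1/3)q_Z.
The reaction-function slope is −1/3, so a 12-unit rise in q_Z moves q_X by −1/3 × 12 = −4. X's best response falls — the actions are strategic substitutes.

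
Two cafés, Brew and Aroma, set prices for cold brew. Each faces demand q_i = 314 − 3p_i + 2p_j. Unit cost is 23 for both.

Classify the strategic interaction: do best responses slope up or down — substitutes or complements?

strategic complements

Brew's profit: π = (p_{Brew} − 23)(314 − 3p_{Brew} + 2p_{Aroma}).
∂π/∂p_{Brew} = 383 − 6p_{Brew} + 2p_{Aroma} = 0 ⇒ p_{Brew} = 383/6 + (1/3)p_{Aroma}.
The best-response slope dp_{Brew}/dp_{Aroma} = 1/3 > 0: the reaction function is upward-sloping, so the choices are strategic complements.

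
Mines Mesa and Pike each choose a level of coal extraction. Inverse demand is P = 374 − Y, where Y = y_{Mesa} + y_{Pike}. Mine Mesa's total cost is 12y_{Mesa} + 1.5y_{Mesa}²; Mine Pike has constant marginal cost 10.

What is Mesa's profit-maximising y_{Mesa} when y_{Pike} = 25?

Mine Mesa's profit: π = y_{Mesa}(374 − (y_{Mesa} + y_{Pike})) − 12y_{Mesa} − 1.5y_{Mesa}².
∂π/∂y_{Mesa} = 362 − 5y_{Mesa} − y_{Pike} = 0, so y_{Mesa} = 72.4 − 0.2y_{Pike}.
At y_{Pike} = 25: y_{Mesa} = 72.4 − 0.2·25 = 67.4.

67.4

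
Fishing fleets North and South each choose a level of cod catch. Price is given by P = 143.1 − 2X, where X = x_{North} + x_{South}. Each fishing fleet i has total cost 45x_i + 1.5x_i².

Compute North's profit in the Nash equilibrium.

415.835

Fishing fleet North's profit: π = x_{North}(143.1 − 2(x_{North} + x_{South})) − 45x_{North} − 1.5x_{North}².
∂π/∂x_{North} = 98.1 − 7x_{North} − 2x_{South} = 0, so x_{North} = 981/70 − (2/7)x_{South}.
By symmetry x_{South} = x_{North}; substituting into the reaction function, (9/7)x_{North} = 981/70 and x_{North} = 10.9.
Price P = 143.1 − 2·21.8 = 99.5.
North's profit: (99.5 − 45)·10.9 − 1.5(10.9)² = 415.835.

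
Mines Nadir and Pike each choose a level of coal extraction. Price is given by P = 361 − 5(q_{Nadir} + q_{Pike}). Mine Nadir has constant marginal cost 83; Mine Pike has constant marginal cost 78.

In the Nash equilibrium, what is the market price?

Mine Nadir's profit: π = q_{Nadir}(361 − 5(q_{Nadir} + q_{Pike})) − 83q_{Nadir}.
∂π/∂q_{Nadir} = 278 − 10q_{Nadir} − 5q_{Pike} = 0, so q_{Nadir} = 27.8 − 0.5q_{Pike}.
By the same steps for Pike: q_{Pike} = 28.3 − 0.5q_{Nadir}.
Plugging q_{Pike} into Nadir's best response: q_{Nadir} = 27.8 − 0.5(28.3 − 0.5q_{Nadir}) ⇒ 0.75q_{Nadir} = 13.65, so q_{Nadir} = 18.2.
Then q_{Pike} = 28.3 − 0.5·18.2 = 19.2.
Equilibrium price: P = 361 − 5·37.4 = 174.

174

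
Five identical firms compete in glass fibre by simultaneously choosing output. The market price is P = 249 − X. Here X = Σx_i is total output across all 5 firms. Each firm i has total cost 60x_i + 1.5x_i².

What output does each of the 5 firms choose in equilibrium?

A representative firm's profit is π_i = x_i(249 − X) − 60x_i − 1.5x_i², with X = x_i + Σ_{j≠i} x_j.
First-order condition: 189 − 5x_i − Σ_{j≠i} x_j = 0.
Imposing symmetry (x_j = x for all j) turns Σ_{j≠i} x_j into 4x, so 189 = 9x and x = 21.

21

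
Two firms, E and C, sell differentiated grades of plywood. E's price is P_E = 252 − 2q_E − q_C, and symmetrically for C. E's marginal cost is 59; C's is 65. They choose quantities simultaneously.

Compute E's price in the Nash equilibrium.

Firm E's profit: π = q_E(252 − 2q_E − q_C) − 59q_E.
∂π/∂q_E = 193 − 4q_E − q_C = 0 ⇒ q_E = 48.25 − 0.25q_C.
Similarly q_C = 46.75 − 0.25q_E.
Solving the two reaction functions simultaneously: (1 − (−0.25)(−0.25))q_E = 48.25 − 0.25·46.75, so 0.9375q_E = 36.5625 and q_E = 39.
Then q_C = 46.75 − 0.25·39 = 37.
P_E = 252 − 2·39 − 37 = 137.

137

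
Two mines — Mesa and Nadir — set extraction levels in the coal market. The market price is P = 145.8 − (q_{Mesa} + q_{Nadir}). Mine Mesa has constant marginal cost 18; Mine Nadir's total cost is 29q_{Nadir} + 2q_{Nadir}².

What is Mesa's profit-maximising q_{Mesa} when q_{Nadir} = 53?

Mine Mesa's profit: π = q_{Mesa}(145.8 − (q_{Mesa} + q_{Nadir})) − 18q_{Mesa}.
∂π/∂q_{Mesa} = 127.8 − 2q_{Mesa} − q_{Nadir} = 0, so q_{Mesa} = 63.9 − 0.5q_{Nadir}.
At q_{Nadir} = 53: q_{Mesa} = 63.9 − 0.5·53 = 37.4.

37.4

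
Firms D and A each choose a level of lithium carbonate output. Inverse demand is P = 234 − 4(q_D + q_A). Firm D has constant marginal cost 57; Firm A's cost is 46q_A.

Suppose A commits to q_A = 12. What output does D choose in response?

Firm D's profit: π = q_D(234 − 4(q_D + q_A)) − 57q_D.
∂π/∂q_D = 177 − 8q_D − 4q_A = 0, so q_D = 22.125 − 0.5q_A.
At q_A = 12: q_D = 22.125 − 0.5·12 = 16.125.

16.125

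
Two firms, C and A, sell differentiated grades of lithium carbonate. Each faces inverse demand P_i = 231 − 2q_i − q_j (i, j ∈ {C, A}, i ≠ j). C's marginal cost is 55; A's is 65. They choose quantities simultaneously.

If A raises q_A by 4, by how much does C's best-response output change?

Firm C's profit: π = q_C(231 − 2q_C − q_A) − 55q_C.
∂π/∂q_C = 176 − 4q_C − q_A = 0 ⇒ q_C = 44 − 0.25q_A.
The reaction-function slope is −0.25, so a 4-unit rise in q_A moves q_C by −0.25 × 4 = −1. C's best response falls — the actions are strategic substitutes.

-1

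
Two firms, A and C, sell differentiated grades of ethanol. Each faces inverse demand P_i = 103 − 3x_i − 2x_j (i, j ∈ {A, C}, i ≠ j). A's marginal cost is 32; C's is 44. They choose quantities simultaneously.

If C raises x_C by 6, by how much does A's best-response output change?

-2

Firm A's profit: π = x_A(103 − 3x_A − 2x_C) − 32x_A.
∂π/∂x_A = 71 − 6x_A − 2x_C = 0 ⇒ x_A = 71/6 − (1/3)x_C.
The reaction-function slope is −1/3, so a 6-unit rise in x_C moves x_A by −1/3 × 6 = −2. A's best response falls — the actions are strategic substitutes.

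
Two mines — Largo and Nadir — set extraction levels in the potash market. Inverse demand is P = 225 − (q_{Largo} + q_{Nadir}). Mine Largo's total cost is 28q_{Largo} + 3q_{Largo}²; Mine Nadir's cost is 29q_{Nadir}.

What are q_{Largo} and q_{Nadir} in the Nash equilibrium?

13.2, 91.4

Mine Largo's profit: π = q_{Largo}(225 − (q_{Largo} + q_{Nadir})) − 28q_{Largo} − 3q_{Largo}².
∂π/∂q_{Largo} = 197 − 8q_{Largo} − q_{Nadir} = 0, so q_{Largo} = 24.625 − 0.125q_{Nadir}.
For Nadir: ∂π/∂q_{Nadir} = 196 − 2q_{Nadir} − q_{Largo} = 0 ⇒ q_{Nadir} = 98 − 0.5q_{Largo}.
Substituting the second reaction function into the first: q_{Largo} = 24.625 − 0.125(98 − 0.5q_{Largo}), which gives 0.9375q_{Largo} = 12.375 ⇒ q_{Largo} = 13.2.
Then q_{Nadir} = 98 − 0.5·13.2 = 91.4.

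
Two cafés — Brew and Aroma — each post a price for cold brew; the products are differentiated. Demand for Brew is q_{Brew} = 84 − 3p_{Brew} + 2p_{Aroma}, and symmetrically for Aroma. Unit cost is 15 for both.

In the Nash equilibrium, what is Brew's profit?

892.6875

Brew's profit: π = (p_{Brew} − 15)(84 − 3p_{Brew} + 2p_{Aroma}).
∂π/∂p_{Brew} = 129 − 6p_{Brew} + 2p_{Aroma} = 0 ⇒ p_{Brew} = 21.5 + (1/3)p_{Aroma}.
Setting p_{Brew} = p_{Aroma} in the reaction function: p_{Brew} = 21.5 + (1/3)p_{Brew}, so p_{Brew} = 21.5 / (2/3) = 32.25.
q_{Brew} = 84 − 3·32.25 + 2·32.25 = 51.75.
Profit = (32.25 − 15)·51.75 = 892.6875.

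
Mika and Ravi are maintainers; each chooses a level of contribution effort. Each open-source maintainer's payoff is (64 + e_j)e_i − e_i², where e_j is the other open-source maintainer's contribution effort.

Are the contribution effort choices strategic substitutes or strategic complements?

strategic complements

Mika's payoff is (64 + e_R)e_M − e_M².
∂π/∂e_M = 64 + e_R − 2e_M = 0, so e_M = 32 + 0.5e_R.
The best-response slope de_M/de_R = 0.5 > 0: the reaction function is upward-sloping, so the choices are strategic complements.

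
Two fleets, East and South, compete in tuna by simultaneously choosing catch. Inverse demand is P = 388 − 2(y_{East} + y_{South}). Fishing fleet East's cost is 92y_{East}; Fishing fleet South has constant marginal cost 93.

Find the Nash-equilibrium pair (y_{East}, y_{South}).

49.5, 49

Fishing fleet East's profit: π = y_{East}(388 − 2(y_{East} + y_{South})) − 92y_{East}.
∂π/∂y_{East} = 296 − 4y_{East} − 2y_{South} = 0, so y_{East} = 74 − 0.5y_{South}.
By the same steps for South: y_{South} = 73.75 − 0.5y_{East}.
Plugging y_{South} into East's best response: y_{East} = 74 − 0.5(73.75 − 0.5y_{East}) ⇒ 0.75y_{East} = 37.125, so y_{East} = 49.5.
Then y_{South} = 73.75 − 0.5·49.5 = 49.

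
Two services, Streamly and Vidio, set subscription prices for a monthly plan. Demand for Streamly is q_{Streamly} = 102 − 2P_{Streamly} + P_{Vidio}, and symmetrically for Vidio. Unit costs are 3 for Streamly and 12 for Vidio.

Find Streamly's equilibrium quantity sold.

Streamly's profit: π = (P_{Streamly} − 3)(102 − 2P_{Streamly} + P_{Vidio}).
∂π/∂P_{Streamly} = 108 − 4P_{Streamly} + P_{Vidio} = 0 ⇒ P_{Streamly} = 27 + 0.25P_{Vidio}.
Similarly P_{Vidio} = 31.5 + 0.25P_{Streamly}.
Substituting the second reaction function into the first: P_{Streamly} = 27 + 0.25(31.5 + 0.25P_{Streamly}), which gives 0.9375P_{Streamly} = 34.875 ⇒ P_{Streamly} = 37.2.
Then P_{Vidio} = 31.5 + 0.25·37.2 = 40.8.
q_{Streamly} = 102 − 2·37.2 + 40.8 = 68.4.

68.4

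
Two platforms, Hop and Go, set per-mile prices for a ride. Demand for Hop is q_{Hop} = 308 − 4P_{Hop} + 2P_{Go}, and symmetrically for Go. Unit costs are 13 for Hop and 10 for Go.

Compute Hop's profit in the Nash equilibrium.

8686.24

Hop's profit: π = (P_{Hop} − 13)(308 − 4P_{Hop} + 2P_{Go}).
∂π/∂P_{Hop} = 360 − 8P_{Hop} + 2P_{Go} = 0 ⇒ P_{Hop} = 45 + 0.25P_{Go}.
Similarly P_{Go} = 43.5 + 0.25P_{Hop}.
Substituting the second reaction function into the first: P_{Hop} = 45 + 0.25(43.5 + 0.25P_{Hop}), which gives 0.9375P_{Hop} = 55.875 ⇒ P_{Hop} = 59.6.
Then P_{Go} = 43.5 + 0.25·59.6 = 58.4.
q_{Hop} = 308 − 4·59.6 + 2·58.4 = 186.4.
Profit = (59.6 − 13)·186.4 = 8686.24.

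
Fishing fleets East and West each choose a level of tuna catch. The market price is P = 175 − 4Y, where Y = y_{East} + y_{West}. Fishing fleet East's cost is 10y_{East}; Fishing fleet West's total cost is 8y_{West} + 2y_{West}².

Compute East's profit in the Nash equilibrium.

Fishing fleet East's profit: π = y_{East}(175 − 4(y_{East} + y_{West})) − 10y_{East}.
∂π/∂y_{East} = 165 − 8y_{East} − 4y_{West} = 0, so y_{East} = 20.625 − 0.5y_{West}.
For West: ∂π/∂y_{West} = 167 − 12y_{West} − 4y_{East} = 0 ⇒ y_{West} = 167/12 − (1/3)y_{East}.
Plugging y_{West} into East's best response: y_{East} = 20.625 − 0.5(167/12 − (1/3)y_{East}) ⇒ (5/6)y_{East} = 41/3, so y_{East} = 16.4.
Then y_{West} = 167/12 − (1/3)·16.4 = 8.45.
Price P = 175 − 4·24.85 = 75.6.
East's profit: (75.6 − 10)·16.4 = 1075.84.

1075.84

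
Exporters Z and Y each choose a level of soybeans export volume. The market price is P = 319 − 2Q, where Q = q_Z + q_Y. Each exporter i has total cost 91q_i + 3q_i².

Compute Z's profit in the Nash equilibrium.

1805

Exporter Z's profit: π = q_Z(319 − 2(q_Z + q_Y)) − 91q_Z − 3q_Z².
∂π/∂q_Z = 228 − 10q_Z − 2q_Y = 0, so q_Z = 22.8 − 0.2q_Y.
The game is symmetric, so in equilibrium q_Y = q_Z: the reaction function gives 1.2q_Z = 22.8, hence q_Z = 19.
Price P = 319 − 2·38 = 243.
Z's profit: (243 − 91)·19 − 3(19)² = 1805.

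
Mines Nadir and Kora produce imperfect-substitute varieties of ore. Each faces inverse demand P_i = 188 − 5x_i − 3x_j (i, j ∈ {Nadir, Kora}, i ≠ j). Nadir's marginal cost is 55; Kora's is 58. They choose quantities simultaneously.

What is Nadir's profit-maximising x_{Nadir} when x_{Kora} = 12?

Mine Nadir's profit: π = x_{Nadir}(188 − 5x_{Nadir} − 3x_{Kora}) − 55x_{Nadir}.
∂π/∂x_{Nadir} = 133 − 10x_{Nadir} − 3x_{Kora} = 0 ⇒ x_{Nadir} = 13.3 − 0.3x_{Kora}.
At x_{Kora} = 12: x_{Nadir} = 13.3 − 0.3·12 = 9.7.

9.7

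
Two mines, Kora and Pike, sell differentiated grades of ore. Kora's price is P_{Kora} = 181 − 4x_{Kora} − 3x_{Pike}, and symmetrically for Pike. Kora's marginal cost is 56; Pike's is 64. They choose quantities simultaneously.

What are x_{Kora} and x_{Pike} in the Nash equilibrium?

Mine Kora's profit: π = x_{Kora}(181 − 4x_{Kora} − 3x_{Pike}) − 56x_{Kora}.
∂π/∂x_{Kora} = 125 − 8x_{Kora} − 3x_{Pike} = 0 ⇒ x_{Kora} = 15.625 − 0.375x_{Pike}.
Similarly x_{Pike} = 14.625 − 0.375x_{Kora}.
Solving the two reaction functions simultaneously: (1 − (−0.375)(−0.375))x_{Kora} = 15.625 − 0.375·14.625, so (55/64)x_{Kora} = 649/64 and x_{Kora} = 11.8.
Then x_{Pike} = 14.625 − 0.375·11.8 = 10.2.

11.8, 10.2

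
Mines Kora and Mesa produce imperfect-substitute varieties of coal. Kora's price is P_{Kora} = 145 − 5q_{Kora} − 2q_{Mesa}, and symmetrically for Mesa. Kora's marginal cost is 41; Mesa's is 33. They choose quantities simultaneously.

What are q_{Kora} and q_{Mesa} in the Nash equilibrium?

Mine Kora's profit: π = q_{Kora}(145 − 5q_{Kora} − 2q_{Mesa}) − 41q_{Kora}.
∂π/∂q_{Kora} = 104 − 10q_{Kora} − 2q_{Mesa} = 0 ⇒ q_{Kora} = 10.4 − 0.2q_{Mesa}.
Similarly q_{Mesa} = 11.2 − 0.2q_{Kora}.
Substituting the second reaction function into the first: q_{Kora} = 10.4 − 0.2(11.2 − 0.2q_{Kora}), which gives 0.96q_{Kora} = 8.16 ⇒ q_{Kora} = 8.5.
Then q_{Mesa} = 11.2 − 0.2·8.5 = 9.5.

8.5, 9.5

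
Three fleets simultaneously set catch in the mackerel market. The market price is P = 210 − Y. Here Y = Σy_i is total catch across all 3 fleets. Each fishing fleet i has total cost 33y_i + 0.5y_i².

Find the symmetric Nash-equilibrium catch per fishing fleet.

A representative fishing fleet's profit is π_i = y_i(210 − Y) − 33y_i − 0.5y_i², with Y = y_i + Σ_{j≠i} y_j.
First-order condition: 177 − 3y_i − Σ_{j≠i} y_j = 0.
In a symmetric equilibrium every fishing fleet chooses the same y, so Σ_{j≠i} y_j = 2y. The condition becomes 177 − 5y = 0, giving y = 177/5 = 35.4.

35.4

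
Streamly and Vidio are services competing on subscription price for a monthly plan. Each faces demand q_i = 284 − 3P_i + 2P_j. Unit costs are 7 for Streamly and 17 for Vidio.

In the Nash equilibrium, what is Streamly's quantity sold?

213.375

Streamly's profit: π = (P_{Streamly} − 7)(284 − 3P_{Streamly} + 2P_{Vidio}).
∂π/∂P_{Streamly} = 305 − 6P_{Streamly} + 2P_{Vidio} = 0 ⇒ P_{Streamly} = 305/6 + (1/3)P_{Vidio}.
Similarly P_{Vidio} = 335/6 + (1/3)P_{Streamly}.
Substituting the second reaction function into the first: P_{Streamly} = 305/6 + (1/3)(335/6 + (1/3)P_{Streamly}), which gives (8/9)P_{Streamly} = 625/9 ⇒ P_{Streamly} = 78.125.
Then P_{Vidio} = 335/6 + (1/3)·78.125 = 81.875.
q_{Streamly} = 284 − 3·78.125 + 2·81.875 = 213.375.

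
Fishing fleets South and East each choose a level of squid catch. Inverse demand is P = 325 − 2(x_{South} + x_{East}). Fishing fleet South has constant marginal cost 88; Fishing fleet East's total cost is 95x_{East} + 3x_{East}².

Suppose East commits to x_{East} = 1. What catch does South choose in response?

Fishing fleet South's profit: π = x_{South}(325 − 2(x_{South} + x_{East})) − 88x_{South}.
∂π/∂x_{South} = 237 − 4x_{South} − 2x_{East} = 0, so x_{South} = 59.25 − 0.5x_{East}.
At x_{East} = 1: x_{South} = 59.25 − 0.5·1 = 58.75.

58.75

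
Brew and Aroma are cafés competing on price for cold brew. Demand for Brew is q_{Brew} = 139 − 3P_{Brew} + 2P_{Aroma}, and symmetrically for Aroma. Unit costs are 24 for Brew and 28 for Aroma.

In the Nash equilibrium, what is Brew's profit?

2610.75

Brew's profit: π = (P_{Brew} − 24)(139 − 3P_{Brew} + 2P_{Aroma}).
∂π/∂P_{Brew} = 211 − 6P_{Brew} + 2P_{Aroma} = 0 ⇒ P_{Brew} = 211/6 + (1/3)P_{Aroma}.
Similarly P_{Aroma} = 223/6 + (1/3)P_{Brew}.
Plugging P_{Aroma} into Brew's best response: P_{Brew} = 211/6 + (1/3)(223/6 + (1/3)P_{Brew}) ⇒ (8/9)P_{Brew} = 428/9, so P_{Brew} = 53.5.
Then P_{Aroma} = 223/6 + (1/3)·53.5 = 55.
q_{Brew} = 139 − 3·53.5 + 2·55 = 88.5.
Profit = (53.5 − 24)·88.5 = 2610.75.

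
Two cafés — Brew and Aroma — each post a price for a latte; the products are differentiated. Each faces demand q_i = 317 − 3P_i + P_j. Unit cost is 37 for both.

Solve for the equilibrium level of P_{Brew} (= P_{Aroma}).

Brew's profit: π = (P_{Brew} − 37)(317 − 3P_{Brew} + P_{Aroma}).
∂π/∂P_{Brew} = 428 − 6P_{Brew} + P_{Aroma} = 0 ⇒ P_{Brew} = 214/3 + (1/6)P_{Aroma}.
By symmetry P_{Aroma} = P_{Brew}; substituting into the reaction function, (5/6)P_{Brew} = 214/3 and P_{Brew} = 85.6.

85.6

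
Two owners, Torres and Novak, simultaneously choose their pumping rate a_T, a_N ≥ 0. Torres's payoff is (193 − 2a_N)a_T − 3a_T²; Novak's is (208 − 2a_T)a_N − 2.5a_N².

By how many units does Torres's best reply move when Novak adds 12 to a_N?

Expanding Torres's payoff: 193a_T − 2a_Na_T − 3a_T².
∂π/∂a_T = 193 − 2a_N − 6a_T = 0, so a_T = 193/6 − (1/3)a_N.
The reaction-function slope is −1/3, so a 12-unit rise in a_N moves a_T by −1/3 × 12 = −4. Torres's best response falls — the actions are strategic substitutes.

-4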